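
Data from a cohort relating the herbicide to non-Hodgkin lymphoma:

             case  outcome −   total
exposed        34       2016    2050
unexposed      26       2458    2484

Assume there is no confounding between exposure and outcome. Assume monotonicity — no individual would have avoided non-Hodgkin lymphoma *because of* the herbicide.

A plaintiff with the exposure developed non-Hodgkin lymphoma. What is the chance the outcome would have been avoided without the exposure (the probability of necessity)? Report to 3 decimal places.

PN ≈ 0.369

p₁ = P(outcome | exposed) = 34/2050 = 0.016585
p₀ = P(outcome | unexposed) = 26/2484 = 0.010467
Under exogeneity and monotonicity, PN = (p₁ − p₀)/p₁.
PN = (0.016585 − 0.010467) / 0.016585 ≈ 0.3689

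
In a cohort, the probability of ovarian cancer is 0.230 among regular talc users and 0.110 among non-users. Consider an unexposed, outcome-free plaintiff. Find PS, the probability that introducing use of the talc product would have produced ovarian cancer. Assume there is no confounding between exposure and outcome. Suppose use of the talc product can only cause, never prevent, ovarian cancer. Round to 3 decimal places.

PS ≈ 0.135

Let p₁ = 0.23, p₀ = 0.11.
Under exogeneity and monotonicity, PS = (p₁ − p₀) / (1 − p₀).
PS = (0.23 − 0.11) / (1 − 0.11) = 0.12 / 0.89 ≈ 0.1348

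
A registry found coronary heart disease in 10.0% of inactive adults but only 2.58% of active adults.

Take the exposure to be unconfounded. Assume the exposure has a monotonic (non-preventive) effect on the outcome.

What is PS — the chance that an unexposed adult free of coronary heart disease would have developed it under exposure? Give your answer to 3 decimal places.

PS ≈ 0.076

p₁ = 0.1, p₀ = 0.0258.
Under exogeneity and monotonicity, PS = (p₁ − p₀) / (1 − p₀).
PS = (0.1 − 0.0258) / (1 − 0.0258) = 0.0742 / 0.9742 ≈ 0.0762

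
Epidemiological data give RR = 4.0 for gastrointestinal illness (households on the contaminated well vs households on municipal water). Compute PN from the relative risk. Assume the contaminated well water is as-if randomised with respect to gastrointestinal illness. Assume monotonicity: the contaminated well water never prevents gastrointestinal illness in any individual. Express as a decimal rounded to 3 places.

Under exogeneity and monotonicity, PN = (RR − 1) / RR = 1 − 1/RR.
PN = (4.0 − 1) / 4.0 = 3 / 4.0 ≈ 0.7500

PN ≈ 0.750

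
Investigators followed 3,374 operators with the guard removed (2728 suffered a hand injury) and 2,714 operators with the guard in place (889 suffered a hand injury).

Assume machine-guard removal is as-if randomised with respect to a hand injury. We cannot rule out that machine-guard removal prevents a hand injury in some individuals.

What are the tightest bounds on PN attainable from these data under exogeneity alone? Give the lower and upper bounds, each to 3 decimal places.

0.595 ≤ PN ≤ 0.832

p₁ = P(outcome | exposed) = 2728/3374 = 0.80854
p₀ = P(outcome | unexposed) = 889/2714 = 0.32756
Under exogeneity alone the bounds on PN are max{0,(p₁−p₀)/p₁} ≤ PN ≤ min{1,(1−p₀)/p₁}.
  lower = (p₁ − p₀)/p₁ = 0.48098 / 0.80854 ≈ 0.5949
  upper = min{1, (1 − p₀)/p₁} = 0.67244 / 0.80854 ≈ 0.8317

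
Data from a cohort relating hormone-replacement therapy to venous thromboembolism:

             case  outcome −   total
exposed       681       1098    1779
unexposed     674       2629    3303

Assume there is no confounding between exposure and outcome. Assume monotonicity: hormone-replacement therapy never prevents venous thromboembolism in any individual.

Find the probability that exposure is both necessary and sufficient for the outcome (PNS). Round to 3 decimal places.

p₁ = P(outcome | exposed) = 681/1779 = 0.3828
p₀ = P(outcome | unexposed) = 674/3303 = 0.20406
Under exogeneity and monotonicity, PNS = p₁ − p₀.
PNS = 0.3828 − 0.20406 = 0.17874

PNS ≈ 0.179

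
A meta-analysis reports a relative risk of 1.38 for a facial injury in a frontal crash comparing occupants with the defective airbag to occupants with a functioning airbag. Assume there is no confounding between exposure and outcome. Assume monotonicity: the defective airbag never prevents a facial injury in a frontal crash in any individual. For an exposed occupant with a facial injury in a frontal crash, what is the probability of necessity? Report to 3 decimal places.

PN ≈ 0.275

Under exogeneity and monotonicity, PN = (RR − 1) / RR = 1 − 1/RR.
PN = (1.38 − 1) / 1.38 = 0.38 / 1.38 ≈ 0.2754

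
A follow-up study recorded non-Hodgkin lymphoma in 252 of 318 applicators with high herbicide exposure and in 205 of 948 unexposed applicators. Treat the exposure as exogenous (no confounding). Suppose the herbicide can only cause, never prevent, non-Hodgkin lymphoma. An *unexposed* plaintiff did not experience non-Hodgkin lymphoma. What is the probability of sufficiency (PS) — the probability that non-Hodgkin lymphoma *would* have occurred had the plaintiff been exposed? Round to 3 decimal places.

PS ≈ 0.735

p₁ = P(outcome | exposed) = 252/318 = 0.79245
p₀ = P(outcome | unexposed) = 205/948 = 0.21624
Under exogeneity and monotonicity, PS = (p₁ − p₀) / (1 − p₀).
PS = (0.79245 − 0.21624) / (1 − 0.21624) = 0.57621 / 0.78376 ≈ 0.7352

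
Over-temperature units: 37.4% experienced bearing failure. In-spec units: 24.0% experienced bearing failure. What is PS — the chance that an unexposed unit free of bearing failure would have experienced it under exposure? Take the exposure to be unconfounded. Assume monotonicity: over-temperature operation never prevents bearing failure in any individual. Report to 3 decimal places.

p₁ = 0.374, p₀ = 0.24.
Under exogeneity and monotonicity, PS = (p₁ − p₀) / (1 − p₀).
PS = (0.374 − 0.24) / (1 − 0.24) = 0.134 / 0.76 ≈ 0.1763

PS ≈ 0.176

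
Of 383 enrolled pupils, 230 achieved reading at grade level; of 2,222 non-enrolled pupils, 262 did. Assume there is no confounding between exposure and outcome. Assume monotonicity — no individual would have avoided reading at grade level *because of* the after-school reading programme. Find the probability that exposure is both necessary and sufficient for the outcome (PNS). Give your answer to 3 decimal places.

p₁ = P(outcome | exposed) = 230/383 = 0.60052
p₀ = P(outcome | unexposed) = 262/2222 = 0.11791
Under exogeneity and monotonicity, PNS = p₁ − p₀.
PNS = 0.60052 − 0.11791 = 0.48261

PNS ≈ 0.483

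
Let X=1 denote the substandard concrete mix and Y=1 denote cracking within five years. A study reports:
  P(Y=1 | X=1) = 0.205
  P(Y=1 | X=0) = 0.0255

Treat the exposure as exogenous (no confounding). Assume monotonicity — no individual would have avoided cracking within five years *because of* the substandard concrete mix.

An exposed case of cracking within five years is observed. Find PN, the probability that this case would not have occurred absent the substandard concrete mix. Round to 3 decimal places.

PN ≈ 0.876

Let p₁ = 0.205, p₀ = 0.0255.
Under exogeneity and monotonicity, PN = (p₁ − p₀) / p₁.
PN = (0.205 − 0.0255) / 0.205 = 0.1795 / 0.205 ≈ 0.8756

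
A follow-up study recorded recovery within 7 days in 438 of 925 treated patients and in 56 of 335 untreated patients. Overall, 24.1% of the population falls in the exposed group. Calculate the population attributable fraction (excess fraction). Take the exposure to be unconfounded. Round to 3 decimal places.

PAF ≈ 0.306

p₁ = P(outcome | exposed) = 438/925 = 0.47351
p₀ = P(outcome | unexposed) = 56/335 = 0.16716
Overall risk P(Y=1) = π·p₁ + (1−π)·p₀ = 0.241×0.47351 + 0.759×0.16716 = 0.24099.
Under exogeneity, PAF = [P(Y=1) − p₀] / P(Y=1).
PAF = (0.24099 − 0.16716) / 0.24099 ≈ 0.3064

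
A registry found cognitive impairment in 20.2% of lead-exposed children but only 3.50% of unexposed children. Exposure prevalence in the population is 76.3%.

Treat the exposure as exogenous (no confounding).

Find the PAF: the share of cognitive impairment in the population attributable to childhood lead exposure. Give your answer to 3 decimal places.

p₁ = 0.202, p₀ = 0.035.
Overall risk P(Y=1) = π·p₁ + (1−π)·p₀ = 0.763×0.202 + 0.237×0.035 = 0.16242.
Under exogeneity, PAF = [P(Y=1) − p₀] / P(Y=1).
PAF = (0.16242 − 0.035) / 0.16242 ≈ 0.7845

PAF ≈ 0.785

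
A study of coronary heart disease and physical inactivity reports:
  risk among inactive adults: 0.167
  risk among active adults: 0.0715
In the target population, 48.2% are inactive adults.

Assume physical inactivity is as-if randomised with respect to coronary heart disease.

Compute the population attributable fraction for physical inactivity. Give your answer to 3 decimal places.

Let p₁ = 0.167, p₀ = 0.0715.
Overall risk P(Y=1) = π·p₁ + (1−π)·p₀ = 0.482×0.167 + 0.518×0.0715 = 0.11753.
Under exogeneity, PAF = [P(Y=1) − p₀] / P(Y=1).
PAF = (0.11753 − 0.0715) / 0.11753 ≈ 0.3916

PAF ≈ 0.392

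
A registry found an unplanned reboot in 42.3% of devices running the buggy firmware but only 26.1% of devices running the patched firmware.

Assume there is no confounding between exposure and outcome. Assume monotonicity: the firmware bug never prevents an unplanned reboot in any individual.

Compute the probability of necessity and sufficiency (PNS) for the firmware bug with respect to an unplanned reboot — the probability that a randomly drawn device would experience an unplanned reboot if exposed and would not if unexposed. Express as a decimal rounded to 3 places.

PNS ≈ 0.162

p₁ = 0.423, p₀ = 0.261.
Under exogeneity and monotonicity, PNS = p₁ − p₀.
PNS = 0.423 − 0.261 = 0.162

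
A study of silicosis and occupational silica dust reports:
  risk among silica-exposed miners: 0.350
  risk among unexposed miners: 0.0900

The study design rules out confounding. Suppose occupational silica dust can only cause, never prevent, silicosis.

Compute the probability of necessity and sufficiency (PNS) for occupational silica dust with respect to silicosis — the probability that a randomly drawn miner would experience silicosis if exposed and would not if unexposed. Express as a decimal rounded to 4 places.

PNS ≈ 0.2600

Let p₁ = 0.35, p₀ = 0.09.
Under exogeneity and monotonicity, PNS = p₁ − p₀.
PNS = 0.35 − 0.09 = 0.26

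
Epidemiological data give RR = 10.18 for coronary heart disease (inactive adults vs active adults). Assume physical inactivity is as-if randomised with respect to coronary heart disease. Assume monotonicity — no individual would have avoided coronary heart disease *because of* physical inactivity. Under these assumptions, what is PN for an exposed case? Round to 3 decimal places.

PN ≈ 0.902

Under exogeneity and monotonicity, PN = (RR − 1) / RR = 1 − 1/RR.
PN = (10.18 − 1) / 10.18 = 9.18 / 10.18 ≈ 0.9018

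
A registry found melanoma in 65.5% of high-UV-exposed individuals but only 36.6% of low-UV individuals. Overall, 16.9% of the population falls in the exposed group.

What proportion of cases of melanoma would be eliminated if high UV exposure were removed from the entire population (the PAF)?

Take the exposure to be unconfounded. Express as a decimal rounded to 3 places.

PAF ≈ 0.118

p₁ = 0.655, p₀ = 0.366.
Overall risk P(Y=1) = π·p₁ + (1−π)·p₀ = 0.169×0.655 + 0.831×0.366 = 0.41484.
Under exogeneity, PAF = [P(Y=1) − p₀] / P(Y=1).
PAF = (0.41484 − 0.366) / 0.41484 ≈ 0.1177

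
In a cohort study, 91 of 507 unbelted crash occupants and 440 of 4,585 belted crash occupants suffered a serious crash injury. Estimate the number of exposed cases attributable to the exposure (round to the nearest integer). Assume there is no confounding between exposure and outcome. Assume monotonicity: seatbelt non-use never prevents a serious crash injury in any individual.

p₁ = P(outcome | exposed) = 91/507 = 0.17949
p₀ = P(outcome | unexposed) = 440/4585 = 0.095965
PN = (p₁ − p₀)/p₁ = (0.17949 − 0.095965) / 0.17949 ≈ 0.46534.
Attributable cases ≈ PN × (exposed cases) = 0.46534 × 91 ≈ 42.35.

about 42 cases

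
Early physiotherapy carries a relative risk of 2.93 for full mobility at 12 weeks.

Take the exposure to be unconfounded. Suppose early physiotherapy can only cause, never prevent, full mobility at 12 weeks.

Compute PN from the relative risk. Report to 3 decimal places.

Under exogeneity and monotonicity, PN = (RR − 1) / RR = 1 − 1/RR.
PN = (2.93 − 1) / 2.93 = 1.93 / 2.93 ≈ 0.6587

PN ≈ 0.659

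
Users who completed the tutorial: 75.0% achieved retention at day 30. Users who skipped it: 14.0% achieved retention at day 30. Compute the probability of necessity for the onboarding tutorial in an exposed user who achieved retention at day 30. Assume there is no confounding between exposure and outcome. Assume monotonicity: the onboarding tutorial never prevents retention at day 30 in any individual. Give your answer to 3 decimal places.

p₁ = 0.75, p₀ = 0.14.
Under exogeneity and monotonicity, PN = (p₁ − p₀) / p₁.
PN = (0.75 − 0.14) / 0.75 = 0.61 / 0.75 ≈ 0.8133

PN ≈ 0.813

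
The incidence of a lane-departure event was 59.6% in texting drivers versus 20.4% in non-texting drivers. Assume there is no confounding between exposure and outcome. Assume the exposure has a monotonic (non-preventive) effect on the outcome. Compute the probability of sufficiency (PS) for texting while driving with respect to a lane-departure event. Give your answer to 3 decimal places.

PS ≈ 0.492

p₁ = 0.596, p₀ = 0.204.
Under exogeneity and monotonicity, PS = (p₁ − p₀) / (1 − p₀).
PS = (0.596 − 0.204) / (1 − 0.204) = 0.392 / 0.796 ≈ 0.4925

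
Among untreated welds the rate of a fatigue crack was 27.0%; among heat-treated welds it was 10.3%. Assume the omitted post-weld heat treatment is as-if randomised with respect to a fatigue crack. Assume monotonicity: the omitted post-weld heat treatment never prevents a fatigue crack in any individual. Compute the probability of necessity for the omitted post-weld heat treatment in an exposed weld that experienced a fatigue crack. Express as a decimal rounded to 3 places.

PN ≈ 0.619

p₁ = 0.27, p₀ = 0.103.
Under exogeneity and monotonicity, PN = (p₁ − p₀) / p₁.
PN = (0.27 − 0.103) / 0.27 = 0.167 / 0.27 ≈ 0.6185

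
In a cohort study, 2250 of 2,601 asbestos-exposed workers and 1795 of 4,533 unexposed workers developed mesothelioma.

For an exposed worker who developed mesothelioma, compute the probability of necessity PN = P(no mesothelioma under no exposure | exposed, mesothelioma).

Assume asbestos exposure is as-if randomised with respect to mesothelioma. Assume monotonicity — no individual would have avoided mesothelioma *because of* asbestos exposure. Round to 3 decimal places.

PN ≈ 0.542

p₁ = P(outcome | exposed) = 2250/2601 = 0.86505
p₀ = P(outcome | unexposed) = 1795/4533 = 0.39598
Under exogeneity and monotonicity, PN = (p₁ − p₀) / p₁.
PN = (0.86505 − 0.39598) / 0.86505 = 0.46907 / 0.86505 ≈ 0.5422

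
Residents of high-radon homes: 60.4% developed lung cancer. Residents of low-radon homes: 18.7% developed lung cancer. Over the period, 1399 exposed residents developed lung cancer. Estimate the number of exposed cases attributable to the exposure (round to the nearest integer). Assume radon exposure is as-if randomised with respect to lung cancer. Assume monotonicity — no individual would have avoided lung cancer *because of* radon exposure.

p₁ = 0.604, p₀ = 0.187.
PN = (p₁ − p₀)/p₁ = (0.604 − 0.187) / 0.604 ≈ 0.69040.
Attributable cases ≈ PN × (exposed cases) = 0.69040 × 1399 ≈ 965.87.

about 966 cases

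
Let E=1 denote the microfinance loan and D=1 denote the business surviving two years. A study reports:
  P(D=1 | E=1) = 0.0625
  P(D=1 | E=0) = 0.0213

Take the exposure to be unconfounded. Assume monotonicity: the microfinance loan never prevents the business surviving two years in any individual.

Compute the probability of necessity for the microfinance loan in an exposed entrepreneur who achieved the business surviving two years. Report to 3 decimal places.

Let p₁ = 0.0625, p₀ = 0.0213.
Under exogeneity and monotonicity, PN = (p₁ − p₀) / p₁.
PN = (0.0625 − 0.0213) / 0.0625 = 0.0412 / 0.0625 ≈ 0.6592

PN ≈ 0.659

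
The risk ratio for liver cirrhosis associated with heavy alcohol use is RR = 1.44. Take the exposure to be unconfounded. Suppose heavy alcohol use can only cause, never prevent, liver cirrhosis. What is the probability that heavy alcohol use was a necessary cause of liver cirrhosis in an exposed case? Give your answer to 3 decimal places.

PN ≈ 0.306

Under exogeneity and monotonicity, PN = (RR − 1) / RR = 1 − 1/RR.
PN = (1.44 − 1) / 1.44 = 0.44 / 1.44 ≈ 0.3056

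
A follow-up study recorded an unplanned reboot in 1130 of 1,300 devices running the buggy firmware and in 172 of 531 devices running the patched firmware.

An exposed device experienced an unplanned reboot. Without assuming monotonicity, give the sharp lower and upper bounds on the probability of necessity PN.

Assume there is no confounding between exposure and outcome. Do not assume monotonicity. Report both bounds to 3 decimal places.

0.627 ≤ PN ≤ 0.778

p₁ = P(outcome | exposed) = 1130/1300 = 0.86923
p₀ = P(outcome | unexposed) = 172/531 = 0.32392
Under exogeneity alone the bounds on PN are max{0,(p₁−p₀)/p₁} ≤ PN ≤ min{1,(1−p₀)/p₁}.
  lower = (p₁ − p₀)/p₁ = 0.54531 / 0.86923 ≈ 0.6274
  upper = min{1, (1 − p₀)/p₁} = 0.67608 / 0.86923 ≈ 0.7778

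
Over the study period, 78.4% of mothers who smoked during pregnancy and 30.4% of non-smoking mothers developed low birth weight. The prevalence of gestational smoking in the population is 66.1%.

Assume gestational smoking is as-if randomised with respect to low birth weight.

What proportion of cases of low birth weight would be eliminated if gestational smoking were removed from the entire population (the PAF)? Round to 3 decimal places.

p₁ = 0.784, p₀ = 0.304.
Overall risk P(Y=1) = π·p₁ + (1−π)·p₀ = 0.661×0.784 + 0.339×0.304 = 0.62128.
Under exogeneity, PAF = [P(Y=1) − p₀] / P(Y=1).
PAF = (0.62128 − 0.304) / 0.62128 ≈ 0.5107

PAF ≈ 0.511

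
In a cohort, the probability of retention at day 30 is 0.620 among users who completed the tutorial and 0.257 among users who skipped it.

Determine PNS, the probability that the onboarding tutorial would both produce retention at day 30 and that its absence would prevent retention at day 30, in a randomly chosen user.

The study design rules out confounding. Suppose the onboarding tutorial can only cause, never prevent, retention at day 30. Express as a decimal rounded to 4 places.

PNS ≈ 0.3630

Let p₁ = 0.62, p₀ = 0.257.
Under exogeneity and monotonicity, PNS = p₁ − p₀.
PNS = 0.62 − 0.257 = 0.363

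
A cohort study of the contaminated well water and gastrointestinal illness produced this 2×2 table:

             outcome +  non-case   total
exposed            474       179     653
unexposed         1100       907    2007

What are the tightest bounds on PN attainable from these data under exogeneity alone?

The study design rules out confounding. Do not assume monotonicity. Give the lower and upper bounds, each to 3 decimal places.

p₁ = P(outcome | exposed) = 474/653 = 0.72588
p₀ = P(outcome | unexposed) = 1100/2007 = 0.54808
Under exogeneity alone the bounds on PN are max{0,(p₁−p₀)/p₁} ≤ PN ≤ min{1,(1−p₀)/p₁}.
  lower = (p₁ − p₀)/p₁ = 0.1778 / 0.72588 ≈ 0.2449
  upper = min{1, (1 − p₀)/p₁} = 0.45192 / 0.72588 ≈ 0.6226

0.245 ≤ PN ≤ 0.623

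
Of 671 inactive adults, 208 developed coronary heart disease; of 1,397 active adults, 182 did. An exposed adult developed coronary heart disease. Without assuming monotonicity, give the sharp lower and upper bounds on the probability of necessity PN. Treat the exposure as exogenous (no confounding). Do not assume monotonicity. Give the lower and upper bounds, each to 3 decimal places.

p₁ = P(outcome | exposed) = 208/671 = 0.30999
p₀ = P(outcome | unexposed) = 182/1397 = 0.13028
Under exogeneity alone the bounds on PN are max{0,(p₁−p₀)/p₁} ≤ PN ≤ min{1,(1−p₀)/p₁}.
  lower = (p₁ − p₀)/p₁ = 0.17971 / 0.30999 ≈ 0.5797
  upper = min{1, (1 − p₀)/p₁} = 0.86972 / 0.30999 ≈ 2.8057 → capped at 1

0.580 ≤ PN ≤ 1.000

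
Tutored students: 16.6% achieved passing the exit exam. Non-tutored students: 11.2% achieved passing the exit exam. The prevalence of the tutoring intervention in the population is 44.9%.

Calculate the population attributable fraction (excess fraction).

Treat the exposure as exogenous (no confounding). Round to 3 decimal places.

PAF ≈ 0.178

p₁ = 0.166, p₀ = 0.112.
Overall risk P(Y=1) = π·p₁ + (1−π)·p₀ = 0.449×0.166 + 0.551×0.112 = 0.13625.
Under exogeneity, PAF = [P(Y=1) − p₀] / P(Y=1).
PAF = (0.13625 − 0.112) / 0.13625 ≈ 0.1780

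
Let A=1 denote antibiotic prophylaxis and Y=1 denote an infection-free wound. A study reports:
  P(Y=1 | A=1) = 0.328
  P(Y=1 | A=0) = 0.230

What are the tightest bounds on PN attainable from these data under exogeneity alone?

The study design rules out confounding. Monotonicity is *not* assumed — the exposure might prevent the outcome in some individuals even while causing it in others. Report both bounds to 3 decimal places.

0.299 ≤ PN ≤ 1.000

Let p₁ = 0.328, p₀ = 0.23.
Under exogeneity alone the bounds on PN are max{0,(p₁−p₀)/p₁} ≤ PN ≤ min{1,(1−p₀)/p₁}.
  lower = (p₁ − p₀)/p₁ = 0.098 / 0.328 ≈ 0.2988
  upper = min{1, (1 − p₀)/p₁} = 0.77 / 0.328 ≈ 2.3476 → capped at 1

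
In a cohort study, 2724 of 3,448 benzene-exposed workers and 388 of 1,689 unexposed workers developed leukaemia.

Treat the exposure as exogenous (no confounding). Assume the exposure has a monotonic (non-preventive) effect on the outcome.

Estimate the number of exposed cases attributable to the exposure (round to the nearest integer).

about 1932 cases

p₁ = P(outcome | exposed) = 2724/3448 = 0.79002
p₀ = P(outcome | unexposed) = 388/1689 = 0.22972
PN = (p₁ − p₀)/p₁ = (0.79002 − 0.22972) / 0.79002 ≈ 0.70922.
Attributable cases ≈ PN × (exposed cases) = 0.70922 × 2724 ≈ 1931.92.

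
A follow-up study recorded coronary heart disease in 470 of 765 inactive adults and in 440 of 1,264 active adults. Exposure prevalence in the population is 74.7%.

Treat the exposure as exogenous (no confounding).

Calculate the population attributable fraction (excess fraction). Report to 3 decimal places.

p₁ = P(outcome | exposed) = 470/765 = 0.61438
p₀ = P(outcome | unexposed) = 440/1264 = 0.3481
Overall risk P(Y=1) = π·p₁ + (1−π)·p₀ = 0.747×0.61438 + 0.253×0.3481 = 0.54701.
Under exogeneity, PAF = [P(Y=1) − p₀] / P(Y=1).
PAF = (0.54701 − 0.3481) / 0.54701 ≈ 0.3636

PAF ≈ 0.364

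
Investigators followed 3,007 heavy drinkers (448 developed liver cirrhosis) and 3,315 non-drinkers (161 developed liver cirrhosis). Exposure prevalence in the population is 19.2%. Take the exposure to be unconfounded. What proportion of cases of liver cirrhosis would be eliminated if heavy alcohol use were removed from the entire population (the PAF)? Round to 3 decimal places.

PAF ≈ 0.284

p₁ = P(outcome | exposed) = 448/3007 = 0.14899
p₀ = P(outcome | unexposed) = 161/3315 = 0.048567
Overall risk P(Y=1) = π·p₁ + (1−π)·p₀ = 0.192×0.14899 + 0.808×0.048567 = 0.067847.
Under exogeneity, PAF = [P(Y=1) − p₀] / P(Y=1).
PAF = (0.067847 − 0.048567) / 0.067847 ≈ 0.2842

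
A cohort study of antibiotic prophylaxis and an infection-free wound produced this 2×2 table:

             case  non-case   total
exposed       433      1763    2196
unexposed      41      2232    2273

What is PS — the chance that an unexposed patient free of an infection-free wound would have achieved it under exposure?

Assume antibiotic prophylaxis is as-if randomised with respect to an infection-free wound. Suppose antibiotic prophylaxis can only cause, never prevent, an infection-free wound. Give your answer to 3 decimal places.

p₁ = P(outcome | exposed) = 433/2196 = 0.19718
p₀ = P(outcome | unexposed) = 41/2273 = 0.018038
Under exogeneity and monotonicity, PS = (p₁ − p₀)/(1 − p₀).
PS = (0.19718 − 0.018038) / 0.98196 ≈ 0.1824

PS ≈ 0.182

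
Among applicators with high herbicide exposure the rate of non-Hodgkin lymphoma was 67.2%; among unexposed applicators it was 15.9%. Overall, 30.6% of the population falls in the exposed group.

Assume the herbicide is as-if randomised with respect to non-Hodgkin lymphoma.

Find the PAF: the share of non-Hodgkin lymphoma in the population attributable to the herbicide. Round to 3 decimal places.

PAF ≈ 0.497

p₁ = 0.672, p₀ = 0.159.
Overall risk P(Y=1) = π·p₁ + (1−π)·p₀ = 0.306×0.672 + 0.694×0.159 = 0.31598.
Under exogeneity, PAF = [P(Y=1) − p₀] / P(Y=1).
PAF = (0.31598 − 0.159) / 0.31598 ≈ 0.4968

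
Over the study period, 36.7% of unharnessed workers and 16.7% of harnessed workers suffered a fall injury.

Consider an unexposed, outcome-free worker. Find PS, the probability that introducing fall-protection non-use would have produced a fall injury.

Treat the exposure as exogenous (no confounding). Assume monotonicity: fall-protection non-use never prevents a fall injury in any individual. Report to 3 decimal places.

p₁ = 0.367, p₀ = 0.167.
Under exogeneity and monotonicity, PS = (p₁ − p₀) / (1 − p₀).
PS = (0.367 − 0.167) / (1 − 0.167) = 0.2 / 0.833 ≈ 0.2401

PS ≈ 0.240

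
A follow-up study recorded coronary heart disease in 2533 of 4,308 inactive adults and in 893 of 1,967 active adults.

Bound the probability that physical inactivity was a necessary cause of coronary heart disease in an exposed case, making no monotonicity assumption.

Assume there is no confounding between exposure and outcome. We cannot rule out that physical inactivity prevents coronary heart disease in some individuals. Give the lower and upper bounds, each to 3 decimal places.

p₁ = P(outcome | exposed) = 2533/4308 = 0.58798
p₀ = P(outcome | unexposed) = 893/1967 = 0.45399
Under exogeneity alone the bounds on PN are max{0,(p₁−p₀)/p₁} ≤ PN ≤ min{1,(1−p₀)/p₁}.
  lower = (p₁ − p₀)/p₁ = 0.13399 / 0.58798 ≈ 0.2279
  upper = min{1, (1 − p₀)/p₁} = 0.54601 / 0.58798 ≈ 0.9286

0.228 ≤ PN ≤ 0.929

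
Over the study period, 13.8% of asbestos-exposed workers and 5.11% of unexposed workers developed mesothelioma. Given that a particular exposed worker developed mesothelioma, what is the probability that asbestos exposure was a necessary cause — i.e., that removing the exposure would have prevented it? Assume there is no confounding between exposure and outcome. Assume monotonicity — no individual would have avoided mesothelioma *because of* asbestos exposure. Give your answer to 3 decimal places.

PN ≈ 0.630

p₁ = 0.138, p₀ = 0.0511.
Under exogeneity and monotonicity, PN = (p₁ − p₀) / p₁.
PN = (0.138 − 0.0511) / 0.138 = 0.0869 / 0.138 ≈ 0.6297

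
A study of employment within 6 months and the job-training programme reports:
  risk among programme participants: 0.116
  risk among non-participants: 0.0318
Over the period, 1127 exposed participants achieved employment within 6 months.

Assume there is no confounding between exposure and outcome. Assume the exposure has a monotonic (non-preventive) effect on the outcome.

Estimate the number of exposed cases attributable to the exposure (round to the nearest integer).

Let p₁ = 0.116, p₀ = 0.0318.
PN = (p₁ − p₀)/p₁ = (0.116 − 0.0318) / 0.116 ≈ 0.72586.
Attributable cases ≈ PN × (exposed cases) = 0.72586 × 1127 ≈ 818.05.

about 818 cases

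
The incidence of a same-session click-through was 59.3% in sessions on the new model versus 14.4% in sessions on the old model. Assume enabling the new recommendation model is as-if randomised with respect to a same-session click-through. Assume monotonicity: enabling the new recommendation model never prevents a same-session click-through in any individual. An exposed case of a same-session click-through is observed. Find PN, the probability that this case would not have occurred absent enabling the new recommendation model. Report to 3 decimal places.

PN ≈ 0.757

p₁ = 0.593, p₀ = 0.144.
Under exogeneity and monotonicity, PN = (p₁ − p₀) / p₁.
PN = (0.593 − 0.144) / 0.593 = 0.449 / 0.593 ≈ 0.7572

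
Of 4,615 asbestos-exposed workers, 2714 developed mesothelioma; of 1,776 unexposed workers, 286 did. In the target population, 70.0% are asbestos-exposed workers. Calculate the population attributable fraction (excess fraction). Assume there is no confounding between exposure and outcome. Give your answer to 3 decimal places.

p₁ = P(outcome | exposed) = 2714/4615 = 0.58808
p₀ = P(outcome | unexposed) = 286/1776 = 0.16104
Overall risk P(Y=1) = π·p₁ + (1−π)·p₀ = 0.7×0.58808 + 0.3×0.16104 = 0.45997.
Under exogeneity, PAF = [P(Y=1) − p₀] / P(Y=1).
PAF = (0.45997 − 0.16104) / 0.45997 ≈ 0.6499

PAF ≈ 0.650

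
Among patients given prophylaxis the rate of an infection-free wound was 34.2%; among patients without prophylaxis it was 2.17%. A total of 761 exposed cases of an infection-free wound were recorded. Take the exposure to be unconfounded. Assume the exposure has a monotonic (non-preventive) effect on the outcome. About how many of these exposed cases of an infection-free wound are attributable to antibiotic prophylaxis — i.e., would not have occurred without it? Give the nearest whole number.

p₁ = 0.342, p₀ = 0.0217.
PN = (p₁ − p₀)/p₁ = (0.342 − 0.0217) / 0.342 ≈ 0.93655.
Attributable cases ≈ PN × (exposed cases) = 0.93655 × 761 ≈ 712.71.

about 713 cases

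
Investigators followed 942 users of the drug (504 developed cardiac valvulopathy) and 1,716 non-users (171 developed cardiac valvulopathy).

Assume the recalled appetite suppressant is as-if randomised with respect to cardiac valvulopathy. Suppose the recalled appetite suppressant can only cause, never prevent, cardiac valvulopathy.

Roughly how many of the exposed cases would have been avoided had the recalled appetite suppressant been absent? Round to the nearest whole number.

p₁ = P(outcome | exposed) = 504/942 = 0.53503
p₀ = P(outcome | unexposed) = 171/1716 = 0.09965
PN = (p₁ − p₀)/p₁ = (0.53503 − 0.09965) / 0.53503 ≈ 0.81375.
Attributable cases ≈ PN × (exposed cases) = 0.81375 × 504 ≈ 410.13.

about 410 cases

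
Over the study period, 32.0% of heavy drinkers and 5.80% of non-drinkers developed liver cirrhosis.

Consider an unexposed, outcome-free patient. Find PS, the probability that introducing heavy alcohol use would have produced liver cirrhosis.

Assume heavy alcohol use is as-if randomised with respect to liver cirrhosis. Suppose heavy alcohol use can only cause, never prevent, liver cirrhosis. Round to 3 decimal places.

p₁ = 0.32, p₀ = 0.058.
Under exogeneity and monotonicity, PS = (p₁ − p₀) / (1 − p₀).
PS = (0.32 − 0.058) / (1 − 0.058) = 0.262 / 0.942 ≈ 0.2781

PS ≈ 0.278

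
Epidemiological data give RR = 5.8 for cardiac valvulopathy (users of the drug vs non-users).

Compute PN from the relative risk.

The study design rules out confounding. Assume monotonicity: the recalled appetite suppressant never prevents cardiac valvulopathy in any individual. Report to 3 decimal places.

PN ≈ 0.828

Under exogeneity and monotonicity, PN = (RR − 1) / RR = 1 − 1/RR.
PN = (5.8 − 1) / 5.8 = 4.8 / 5.8 ≈ 0.8276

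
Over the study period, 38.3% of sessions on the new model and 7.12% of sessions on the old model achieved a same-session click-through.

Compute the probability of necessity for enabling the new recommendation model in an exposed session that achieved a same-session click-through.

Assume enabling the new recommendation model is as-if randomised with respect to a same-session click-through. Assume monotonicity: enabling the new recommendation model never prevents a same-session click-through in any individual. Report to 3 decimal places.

p₁ = 0.383, p₀ = 0.0712.
Under exogeneity and monotonicity, PN = (p₁ − p₀) / p₁.
PN = (0.383 − 0.0712) / 0.383 = 0.3118 / 0.383 ≈ 0.8141

PN ≈ 0.814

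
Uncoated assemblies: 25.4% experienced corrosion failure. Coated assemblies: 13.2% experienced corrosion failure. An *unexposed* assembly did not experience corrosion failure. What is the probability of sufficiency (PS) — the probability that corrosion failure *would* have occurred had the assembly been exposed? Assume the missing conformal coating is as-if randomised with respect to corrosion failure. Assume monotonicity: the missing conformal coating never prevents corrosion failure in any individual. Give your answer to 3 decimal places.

p₁ = 0.254, p₀ = 0.132.
Under exogeneity and monotonicity, PS = (p₁ − p₀) / (1 − p₀).
PS = (0.254 − 0.132) / (1 − 0.132) = 0.122 / 0.868 ≈ 0.1406

PS ≈ 0.141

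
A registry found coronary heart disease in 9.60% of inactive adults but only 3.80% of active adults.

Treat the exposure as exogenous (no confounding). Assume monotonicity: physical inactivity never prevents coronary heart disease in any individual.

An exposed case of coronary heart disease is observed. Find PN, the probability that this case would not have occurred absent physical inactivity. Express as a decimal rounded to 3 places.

p₁ = 0.096, p₀ = 0.038.
Under exogeneity and monotonicity, PN = (p₁ − p₀) / p₁.
PN = (0.096 − 0.038) / 0.096 = 0.058 / 0.096 ≈ 0.6042

PN ≈ 0.604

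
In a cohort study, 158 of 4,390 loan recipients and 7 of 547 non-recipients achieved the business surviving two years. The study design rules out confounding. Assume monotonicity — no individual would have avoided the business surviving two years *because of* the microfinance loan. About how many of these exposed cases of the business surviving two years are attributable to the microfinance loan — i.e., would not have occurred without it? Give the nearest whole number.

about 102 cases

p₁ = P(outcome | exposed) = 158/4390 = 0.035991
p₀ = P(outcome | unexposed) = 7/547 = 0.012797
PN = (p₁ − p₀)/p₁ = (0.035991 − 0.012797) / 0.035991 ≈ 0.64444.
Attributable cases ≈ PN × (exposed cases) = 0.64444 × 158 ≈ 101.82.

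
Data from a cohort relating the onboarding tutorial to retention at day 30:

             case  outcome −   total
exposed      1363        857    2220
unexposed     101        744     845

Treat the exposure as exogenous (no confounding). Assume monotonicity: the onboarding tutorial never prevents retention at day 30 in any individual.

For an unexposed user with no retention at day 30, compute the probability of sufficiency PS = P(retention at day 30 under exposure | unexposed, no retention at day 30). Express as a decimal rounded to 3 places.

PS ≈ 0.562

p₁ = P(outcome | exposed) = 1363/2220 = 0.61396
p₀ = P(outcome | unexposed) = 101/845 = 0.11953
Under exogeneity and monotonicity, PS = (p₁ − p₀) / (1 − p₀).
PS = (0.61396 − 0.11953) / (1 − 0.11953) = 0.49444 / 0.88047 ≈ 0.5616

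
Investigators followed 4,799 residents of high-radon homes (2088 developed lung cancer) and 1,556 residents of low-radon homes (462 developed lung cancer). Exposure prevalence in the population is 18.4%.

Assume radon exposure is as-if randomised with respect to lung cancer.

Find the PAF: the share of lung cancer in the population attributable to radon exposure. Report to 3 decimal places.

PAF ≈ 0.079

p₁ = P(outcome | exposed) = 2088/4799 = 0.43509
p₀ = P(outcome | unexposed) = 462/1556 = 0.29692
Overall risk P(Y=1) = π·p₁ + (1−π)·p₀ = 0.184×0.43509 + 0.816×0.29692 = 0.32234.
Under exogeneity, PAF = [P(Y=1) − p₀] / P(Y=1).
PAF = (0.32234 − 0.29692) / 0.32234 ≈ 0.0789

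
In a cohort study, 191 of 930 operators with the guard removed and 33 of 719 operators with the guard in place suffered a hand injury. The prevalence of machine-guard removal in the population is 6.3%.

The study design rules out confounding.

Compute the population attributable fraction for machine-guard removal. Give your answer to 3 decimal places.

PAF ≈ 0.180

p₁ = P(outcome | exposed) = 191/930 = 0.20538
p₀ = P(outcome | unexposed) = 33/719 = 0.045897
Overall risk P(Y=1) = π·p₁ + (1−π)·p₀ = 0.063×0.20538 + 0.937×0.045897 = 0.055944.
Under exogeneity, PAF = [P(Y=1) − p₀] / P(Y=1).
PAF = (0.055944 − 0.045897) / 0.055944 ≈ 0.1796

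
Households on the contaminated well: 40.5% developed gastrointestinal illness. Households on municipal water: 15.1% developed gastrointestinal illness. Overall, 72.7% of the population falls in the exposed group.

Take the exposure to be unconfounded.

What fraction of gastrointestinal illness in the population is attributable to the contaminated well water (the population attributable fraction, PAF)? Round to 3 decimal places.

p₁ = 0.405, p₀ = 0.151.
Overall risk P(Y=1) = π·p₁ + (1−π)·p₀ = 0.727×0.405 + 0.273×0.151 = 0.33566.
Under exogeneity, PAF = [P(Y=1) − p₀] / P(Y=1).
PAF = (0.33566 − 0.151) / 0.33566 ≈ 0.5501

PAF ≈ 0.550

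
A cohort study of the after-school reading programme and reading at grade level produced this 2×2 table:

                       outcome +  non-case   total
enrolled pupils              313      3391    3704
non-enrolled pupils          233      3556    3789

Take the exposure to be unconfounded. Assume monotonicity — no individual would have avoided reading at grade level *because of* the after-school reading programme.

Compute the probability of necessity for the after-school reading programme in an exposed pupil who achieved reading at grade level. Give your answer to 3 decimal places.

PN ≈ 0.272

p₁ = P(outcome | exposed) = 313/3704 = 0.084503
p₀ = P(outcome | unexposed) = 233/3789 = 0.061494
Under exogeneity and monotonicity, PN = (p₁ − p₀) / p₁.
PN = (0.084503 − 0.061494) / 0.084503 = 0.023009 / 0.084503 ≈ 0.2723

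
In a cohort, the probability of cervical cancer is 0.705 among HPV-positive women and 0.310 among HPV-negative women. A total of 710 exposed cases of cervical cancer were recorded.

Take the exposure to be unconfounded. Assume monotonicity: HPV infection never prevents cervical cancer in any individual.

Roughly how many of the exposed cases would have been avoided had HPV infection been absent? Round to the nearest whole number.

Let p₁ = 0.705, p₀ = 0.31.
PN = (p₁ − p₀)/p₁ = (0.705 − 0.31) / 0.705 ≈ 0.56028.
Attributable cases ≈ PN × (exposed cases) = 0.56028 × 710 ≈ 397.80.

about 398 cases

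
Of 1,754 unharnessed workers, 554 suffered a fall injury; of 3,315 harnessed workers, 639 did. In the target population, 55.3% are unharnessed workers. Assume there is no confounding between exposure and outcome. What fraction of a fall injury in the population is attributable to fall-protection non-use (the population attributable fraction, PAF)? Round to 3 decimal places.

p₁ = P(outcome | exposed) = 554/1754 = 0.31585
p₀ = P(outcome | unexposed) = 639/3315 = 0.19276
Overall risk P(Y=1) = π·p₁ + (1−π)·p₀ = 0.553×0.31585 + 0.447×0.19276 = 0.26083.
Under exogeneity, PAF = [P(Y=1) − p₀] / P(Y=1).
PAF = (0.26083 − 0.19276) / 0.26083 ≈ 0.2610

PAF ≈ 0.261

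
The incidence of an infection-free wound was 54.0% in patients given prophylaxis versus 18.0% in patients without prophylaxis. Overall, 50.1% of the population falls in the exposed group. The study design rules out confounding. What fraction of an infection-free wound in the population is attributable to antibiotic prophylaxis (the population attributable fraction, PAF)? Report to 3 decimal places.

PAF ≈ 0.500

p₁ = 0.54, p₀ = 0.18.
Overall risk P(Y=1) = π·p₁ + (1−π)·p₀ = 0.501×0.54 + 0.499×0.18 = 0.36036.
Under exogeneity, PAF = [P(Y=1) − p₀] / P(Y=1).
PAF = (0.36036 − 0.18) / 0.36036 ≈ 0.5005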